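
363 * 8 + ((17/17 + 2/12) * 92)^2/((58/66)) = 1393172/87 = 16013.47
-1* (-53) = 53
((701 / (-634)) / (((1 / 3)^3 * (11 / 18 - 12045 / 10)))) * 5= 170343 / 1373878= 0.12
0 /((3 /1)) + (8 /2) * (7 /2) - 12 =2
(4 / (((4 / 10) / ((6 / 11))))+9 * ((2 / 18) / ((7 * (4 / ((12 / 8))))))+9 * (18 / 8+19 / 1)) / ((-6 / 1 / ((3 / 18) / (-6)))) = 4489 / 4928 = 0.91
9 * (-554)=-4986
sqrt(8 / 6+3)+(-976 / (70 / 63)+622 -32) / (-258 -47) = 1442 / 1525+sqrt(39) / 3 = 3.03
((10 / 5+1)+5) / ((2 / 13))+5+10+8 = 75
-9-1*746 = -755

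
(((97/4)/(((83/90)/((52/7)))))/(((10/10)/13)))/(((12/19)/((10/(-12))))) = -7786675/2324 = -3350.55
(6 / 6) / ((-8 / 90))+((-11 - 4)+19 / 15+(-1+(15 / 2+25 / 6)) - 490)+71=-25999 / 60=-433.32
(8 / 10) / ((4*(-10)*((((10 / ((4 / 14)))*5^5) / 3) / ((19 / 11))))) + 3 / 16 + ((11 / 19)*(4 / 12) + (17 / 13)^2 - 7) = -22759670408273 / 4635881250000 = -4.91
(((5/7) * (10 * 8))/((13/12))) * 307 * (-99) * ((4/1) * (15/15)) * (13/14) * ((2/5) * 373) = -43532501760/49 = -888418403.27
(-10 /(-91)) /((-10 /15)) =-15 /91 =-0.16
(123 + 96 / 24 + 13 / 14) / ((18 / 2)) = 199 / 14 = 14.21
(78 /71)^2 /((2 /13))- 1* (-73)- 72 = 8.84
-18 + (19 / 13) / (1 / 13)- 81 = -80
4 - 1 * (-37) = 41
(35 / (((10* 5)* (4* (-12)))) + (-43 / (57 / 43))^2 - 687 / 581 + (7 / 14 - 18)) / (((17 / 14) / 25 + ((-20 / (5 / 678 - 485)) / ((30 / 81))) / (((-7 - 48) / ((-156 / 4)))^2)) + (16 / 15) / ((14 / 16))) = 8871682694650340125 / 11361238747777488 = 780.87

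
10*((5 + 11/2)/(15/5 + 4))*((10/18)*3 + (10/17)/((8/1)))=26.10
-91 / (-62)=91 / 62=1.47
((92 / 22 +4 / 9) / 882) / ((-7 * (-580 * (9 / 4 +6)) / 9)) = 229 / 162484245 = 0.00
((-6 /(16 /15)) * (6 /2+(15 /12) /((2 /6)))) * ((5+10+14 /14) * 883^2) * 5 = -4736610675 /2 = -2368305337.50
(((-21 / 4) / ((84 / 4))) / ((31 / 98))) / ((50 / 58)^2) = -41209 / 38750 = -1.06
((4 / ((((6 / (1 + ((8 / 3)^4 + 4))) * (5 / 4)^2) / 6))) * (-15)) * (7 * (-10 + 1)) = 2016448 / 15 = 134429.87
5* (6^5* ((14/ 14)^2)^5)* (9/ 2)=174960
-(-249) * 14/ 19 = 3486/ 19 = 183.47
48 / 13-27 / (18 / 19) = -645 / 26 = -24.81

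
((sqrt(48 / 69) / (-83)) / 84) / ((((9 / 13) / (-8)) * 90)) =52 * sqrt(23) / 16236045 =0.00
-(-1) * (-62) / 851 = -62 / 851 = -0.07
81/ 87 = 27/ 29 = 0.93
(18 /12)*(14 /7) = 3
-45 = -45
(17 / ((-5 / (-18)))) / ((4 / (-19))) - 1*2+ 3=-2897 / 10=-289.70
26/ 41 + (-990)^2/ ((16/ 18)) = 90414277/ 82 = 1102613.13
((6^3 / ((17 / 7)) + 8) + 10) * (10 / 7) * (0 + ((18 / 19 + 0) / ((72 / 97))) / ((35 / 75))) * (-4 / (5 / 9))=-47613420 / 15827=-3008.37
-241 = -241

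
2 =2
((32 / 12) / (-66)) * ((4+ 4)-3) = -20 / 99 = -0.20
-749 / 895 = -0.84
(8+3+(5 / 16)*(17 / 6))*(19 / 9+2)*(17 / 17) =42217 / 864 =48.86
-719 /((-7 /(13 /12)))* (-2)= -9347 /42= -222.55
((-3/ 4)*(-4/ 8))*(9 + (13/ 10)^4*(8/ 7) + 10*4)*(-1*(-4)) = 1371933/ 17500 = 78.40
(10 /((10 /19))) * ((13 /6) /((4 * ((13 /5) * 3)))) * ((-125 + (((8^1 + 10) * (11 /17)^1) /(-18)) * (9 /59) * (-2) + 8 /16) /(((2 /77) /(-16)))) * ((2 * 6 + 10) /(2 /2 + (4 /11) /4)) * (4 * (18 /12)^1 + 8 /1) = 514976724185 /18054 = 28524245.27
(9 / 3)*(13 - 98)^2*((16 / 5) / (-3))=-23120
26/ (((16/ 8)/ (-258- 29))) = -3731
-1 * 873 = -873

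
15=15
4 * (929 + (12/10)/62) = 575992/155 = 3716.08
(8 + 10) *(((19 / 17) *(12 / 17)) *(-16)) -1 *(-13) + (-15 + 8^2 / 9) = -577682 / 2601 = -222.10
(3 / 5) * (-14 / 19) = -42 / 95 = -0.44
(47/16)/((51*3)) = 47/2448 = 0.02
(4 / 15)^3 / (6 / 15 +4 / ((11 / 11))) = 32 / 7425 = 0.00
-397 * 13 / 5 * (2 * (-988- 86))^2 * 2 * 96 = -4571972840448 / 5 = -914394568089.60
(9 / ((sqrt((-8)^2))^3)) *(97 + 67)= 369 / 128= 2.88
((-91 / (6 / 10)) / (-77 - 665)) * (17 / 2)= 1105 / 636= 1.74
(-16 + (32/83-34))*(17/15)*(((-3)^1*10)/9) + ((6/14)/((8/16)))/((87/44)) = 28488172/151641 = 187.87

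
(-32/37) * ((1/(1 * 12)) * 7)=-56/111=-0.50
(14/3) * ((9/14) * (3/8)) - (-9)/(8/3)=9/2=4.50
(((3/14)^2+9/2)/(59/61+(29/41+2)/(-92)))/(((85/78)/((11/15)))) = 14658355998/4493556025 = 3.26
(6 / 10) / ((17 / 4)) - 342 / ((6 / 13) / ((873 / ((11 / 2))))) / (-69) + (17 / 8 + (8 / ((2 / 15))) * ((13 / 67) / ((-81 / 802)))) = 495335510897 / 311220360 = 1591.59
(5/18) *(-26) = -65/9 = -7.22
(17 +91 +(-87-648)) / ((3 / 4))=-836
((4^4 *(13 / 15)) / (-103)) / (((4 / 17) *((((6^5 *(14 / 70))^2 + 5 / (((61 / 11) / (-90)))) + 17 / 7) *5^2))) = -464576 / 3068395769055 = -0.00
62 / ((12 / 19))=589 / 6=98.17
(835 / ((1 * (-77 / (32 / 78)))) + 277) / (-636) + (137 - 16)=230280397 / 1909908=120.57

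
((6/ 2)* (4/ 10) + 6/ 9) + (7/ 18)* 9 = 161/ 30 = 5.37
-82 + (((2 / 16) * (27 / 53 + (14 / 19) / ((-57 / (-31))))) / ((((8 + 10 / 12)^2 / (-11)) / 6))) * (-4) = -4386368726 / 53744597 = -81.62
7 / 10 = 0.70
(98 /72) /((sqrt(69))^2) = 0.02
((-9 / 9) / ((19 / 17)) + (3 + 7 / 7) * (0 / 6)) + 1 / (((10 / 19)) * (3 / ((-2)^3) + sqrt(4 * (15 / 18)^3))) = -202381 / 356915 + 912 * sqrt(30) / 3757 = 0.76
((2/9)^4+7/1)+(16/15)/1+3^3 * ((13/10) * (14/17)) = 20620396/557685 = 36.97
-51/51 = -1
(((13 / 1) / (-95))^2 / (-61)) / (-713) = 169 / 392524325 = 0.00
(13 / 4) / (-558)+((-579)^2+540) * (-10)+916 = -7492587421 / 2232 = -3356894.01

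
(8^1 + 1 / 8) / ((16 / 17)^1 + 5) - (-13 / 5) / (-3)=6071 / 12120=0.50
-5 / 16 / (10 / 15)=-15 / 32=-0.47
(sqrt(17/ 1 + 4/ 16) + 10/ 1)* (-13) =-130 - 13* sqrt(69)/ 2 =-183.99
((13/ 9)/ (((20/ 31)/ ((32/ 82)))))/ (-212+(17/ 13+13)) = -10478/ 2370825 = -0.00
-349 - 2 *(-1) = -347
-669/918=-223/306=-0.73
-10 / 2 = -5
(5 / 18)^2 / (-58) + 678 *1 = 12740951 / 18792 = 678.00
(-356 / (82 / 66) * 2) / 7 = -81.87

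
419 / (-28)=-419 / 28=-14.96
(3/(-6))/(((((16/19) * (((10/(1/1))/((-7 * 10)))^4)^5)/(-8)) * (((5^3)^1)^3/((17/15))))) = 25772902014128676323/117187500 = 219928763853.90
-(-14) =14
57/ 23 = 2.48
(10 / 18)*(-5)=-25 / 9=-2.78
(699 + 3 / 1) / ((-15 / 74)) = -17316 / 5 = -3463.20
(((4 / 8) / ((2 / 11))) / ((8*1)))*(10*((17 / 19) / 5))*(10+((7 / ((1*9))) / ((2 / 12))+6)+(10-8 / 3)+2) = 2805 / 152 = 18.45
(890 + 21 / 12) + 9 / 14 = 24987 / 28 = 892.39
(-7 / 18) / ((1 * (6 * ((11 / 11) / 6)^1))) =-7 / 18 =-0.39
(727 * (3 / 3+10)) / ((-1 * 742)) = -10.78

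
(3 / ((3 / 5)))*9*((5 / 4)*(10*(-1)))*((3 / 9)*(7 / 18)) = -875 / 12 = -72.92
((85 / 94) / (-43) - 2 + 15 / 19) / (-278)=94581 / 21349844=0.00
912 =912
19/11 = 1.73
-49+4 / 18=-439 / 9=-48.78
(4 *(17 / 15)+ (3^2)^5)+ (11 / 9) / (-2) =5314763 / 90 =59052.92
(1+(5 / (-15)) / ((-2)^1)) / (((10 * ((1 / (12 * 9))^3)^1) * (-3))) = -244944 / 5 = -48988.80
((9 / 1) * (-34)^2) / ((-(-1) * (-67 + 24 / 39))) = -135252 / 863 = -156.72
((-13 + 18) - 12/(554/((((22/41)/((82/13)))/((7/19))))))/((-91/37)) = -602396741/296610769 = -2.03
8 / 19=0.42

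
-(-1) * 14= 14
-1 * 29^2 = -841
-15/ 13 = -1.15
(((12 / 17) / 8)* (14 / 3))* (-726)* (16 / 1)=-81312 / 17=-4783.06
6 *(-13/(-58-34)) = 39/46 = 0.85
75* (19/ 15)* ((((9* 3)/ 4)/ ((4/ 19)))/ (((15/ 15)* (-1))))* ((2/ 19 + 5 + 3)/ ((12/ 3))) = -197505/ 32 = -6172.03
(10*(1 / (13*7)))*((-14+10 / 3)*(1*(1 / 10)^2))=-16 / 1365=-0.01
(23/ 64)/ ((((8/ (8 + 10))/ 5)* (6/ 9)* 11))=3105/ 5632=0.55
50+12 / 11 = 562 / 11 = 51.09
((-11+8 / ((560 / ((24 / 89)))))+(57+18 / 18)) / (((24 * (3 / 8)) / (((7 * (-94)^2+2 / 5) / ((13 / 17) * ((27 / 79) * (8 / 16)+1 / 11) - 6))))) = -1337878756348684 / 24020528175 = -55697.31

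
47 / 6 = 7.83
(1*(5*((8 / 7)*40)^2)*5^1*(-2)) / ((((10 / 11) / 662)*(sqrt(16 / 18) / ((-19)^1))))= 53129472000*sqrt(2) / 49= 1533396323.76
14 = 14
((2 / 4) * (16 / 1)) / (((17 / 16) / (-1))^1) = -128 / 17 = -7.53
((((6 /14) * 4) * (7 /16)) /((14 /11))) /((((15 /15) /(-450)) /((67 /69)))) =-165825 /644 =-257.49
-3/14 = -0.21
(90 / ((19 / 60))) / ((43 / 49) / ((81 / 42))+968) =510300 / 1738861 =0.29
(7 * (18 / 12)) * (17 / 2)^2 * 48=36414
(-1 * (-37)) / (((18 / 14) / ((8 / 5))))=2072 / 45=46.04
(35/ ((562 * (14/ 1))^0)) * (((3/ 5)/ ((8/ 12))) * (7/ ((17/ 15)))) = 6615/ 34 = 194.56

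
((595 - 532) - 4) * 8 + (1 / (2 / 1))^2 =1889 / 4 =472.25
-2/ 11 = -0.18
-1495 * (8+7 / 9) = -118105 / 9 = -13122.78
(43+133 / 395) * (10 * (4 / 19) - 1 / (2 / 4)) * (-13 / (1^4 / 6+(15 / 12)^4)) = -341812224 / 15032515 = -22.74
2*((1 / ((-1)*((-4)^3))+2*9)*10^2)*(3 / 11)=86475 / 88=982.67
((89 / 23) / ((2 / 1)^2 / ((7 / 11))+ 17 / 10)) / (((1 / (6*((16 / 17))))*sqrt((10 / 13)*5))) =59808*sqrt(26) / 218569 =1.40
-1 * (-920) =920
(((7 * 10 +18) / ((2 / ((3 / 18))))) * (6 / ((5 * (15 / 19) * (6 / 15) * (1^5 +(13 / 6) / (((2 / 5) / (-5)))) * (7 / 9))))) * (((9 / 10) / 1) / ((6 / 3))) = -33858 / 54775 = -0.62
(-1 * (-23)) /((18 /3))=23 /6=3.83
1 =1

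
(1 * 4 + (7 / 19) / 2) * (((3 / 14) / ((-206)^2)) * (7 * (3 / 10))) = 1431 / 32251360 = 0.00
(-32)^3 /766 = -16384 /383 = -42.78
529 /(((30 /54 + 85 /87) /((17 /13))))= 2347173 /5200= 451.38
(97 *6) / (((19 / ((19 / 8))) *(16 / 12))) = 873 / 16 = 54.56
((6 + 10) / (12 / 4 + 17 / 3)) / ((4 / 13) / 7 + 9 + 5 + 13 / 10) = 1680 / 13963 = 0.12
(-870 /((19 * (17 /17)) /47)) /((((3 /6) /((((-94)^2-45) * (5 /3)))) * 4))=-299553325 /19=-15765964.47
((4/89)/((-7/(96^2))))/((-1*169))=36864/105287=0.35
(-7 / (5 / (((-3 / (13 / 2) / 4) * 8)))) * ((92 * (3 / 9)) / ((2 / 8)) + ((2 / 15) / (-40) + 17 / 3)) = 269493 / 1625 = 165.84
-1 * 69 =-69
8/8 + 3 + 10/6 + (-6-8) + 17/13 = -274/39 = -7.03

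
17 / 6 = 2.83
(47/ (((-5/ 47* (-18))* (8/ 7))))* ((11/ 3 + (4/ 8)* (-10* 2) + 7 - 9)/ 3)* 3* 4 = -77315/ 108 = -715.88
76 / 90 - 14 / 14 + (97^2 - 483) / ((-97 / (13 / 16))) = -74.92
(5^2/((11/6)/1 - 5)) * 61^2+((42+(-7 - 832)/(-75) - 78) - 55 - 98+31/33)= -463246249/15675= -29553.19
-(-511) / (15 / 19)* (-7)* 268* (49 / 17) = -892490116 / 255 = -3499961.24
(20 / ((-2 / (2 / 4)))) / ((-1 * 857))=5 / 857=0.01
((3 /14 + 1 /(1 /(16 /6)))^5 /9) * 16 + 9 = 26599048963 /73513818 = 361.82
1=1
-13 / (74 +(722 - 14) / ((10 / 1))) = -65 / 724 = -0.09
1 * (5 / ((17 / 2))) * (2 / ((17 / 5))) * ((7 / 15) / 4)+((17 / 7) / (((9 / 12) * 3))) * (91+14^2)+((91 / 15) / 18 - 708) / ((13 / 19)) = -734883449 / 1014390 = -724.46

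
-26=-26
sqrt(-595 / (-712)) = sqrt(105910) / 356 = 0.91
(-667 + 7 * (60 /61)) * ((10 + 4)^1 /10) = -281869 /305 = -924.16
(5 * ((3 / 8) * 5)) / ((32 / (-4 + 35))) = 2325 / 256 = 9.08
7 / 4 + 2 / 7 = 57 / 28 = 2.04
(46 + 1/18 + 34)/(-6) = -1441/108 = -13.34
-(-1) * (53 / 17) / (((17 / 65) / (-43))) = -148135 / 289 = -512.58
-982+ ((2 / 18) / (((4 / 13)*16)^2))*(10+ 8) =-2010967 / 2048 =-981.92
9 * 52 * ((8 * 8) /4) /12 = 624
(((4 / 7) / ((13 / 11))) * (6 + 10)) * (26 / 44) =32 / 7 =4.57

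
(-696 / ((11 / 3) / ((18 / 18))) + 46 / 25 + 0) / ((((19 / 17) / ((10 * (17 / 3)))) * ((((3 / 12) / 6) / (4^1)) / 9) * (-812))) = 10141.17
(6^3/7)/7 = 216/49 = 4.41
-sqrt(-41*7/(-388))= -sqrt(27839)/194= -0.86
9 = 9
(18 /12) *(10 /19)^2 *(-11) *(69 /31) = -113850 /11191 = -10.17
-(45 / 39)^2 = -225 / 169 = -1.33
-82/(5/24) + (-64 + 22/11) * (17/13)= -30854/65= -474.68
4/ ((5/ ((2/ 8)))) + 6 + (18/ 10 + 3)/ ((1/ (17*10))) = 4111/ 5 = 822.20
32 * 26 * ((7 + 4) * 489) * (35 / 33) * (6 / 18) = 4746560 / 3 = 1582186.67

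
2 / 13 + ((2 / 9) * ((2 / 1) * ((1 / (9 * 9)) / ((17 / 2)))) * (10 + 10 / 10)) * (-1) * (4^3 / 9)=149858 / 1449981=0.10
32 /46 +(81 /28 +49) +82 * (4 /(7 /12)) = 395979 /644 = 614.87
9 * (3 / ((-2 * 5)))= -27 / 10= -2.70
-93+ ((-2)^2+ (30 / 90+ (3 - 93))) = -536 / 3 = -178.67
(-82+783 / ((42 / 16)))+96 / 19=221.34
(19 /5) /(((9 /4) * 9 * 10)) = 38 /2025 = 0.02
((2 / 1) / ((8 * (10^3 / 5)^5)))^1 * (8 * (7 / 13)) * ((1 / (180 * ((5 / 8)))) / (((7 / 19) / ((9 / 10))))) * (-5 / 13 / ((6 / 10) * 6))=-19 / 2433600000000000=-0.00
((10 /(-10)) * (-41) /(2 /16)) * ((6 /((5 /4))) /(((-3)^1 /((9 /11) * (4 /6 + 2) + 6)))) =-47232 /11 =-4293.82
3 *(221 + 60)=843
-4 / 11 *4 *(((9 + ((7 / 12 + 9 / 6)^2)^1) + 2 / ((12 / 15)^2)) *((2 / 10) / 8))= -2371 / 3960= -0.60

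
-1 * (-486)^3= 114791256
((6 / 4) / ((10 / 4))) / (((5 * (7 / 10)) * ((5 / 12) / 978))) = 70416 / 175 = 402.38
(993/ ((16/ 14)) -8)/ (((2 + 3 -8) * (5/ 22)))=-75757/ 60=-1262.62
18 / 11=1.64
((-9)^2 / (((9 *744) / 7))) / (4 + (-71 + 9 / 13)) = -273 / 213776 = -0.00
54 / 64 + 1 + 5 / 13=927 / 416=2.23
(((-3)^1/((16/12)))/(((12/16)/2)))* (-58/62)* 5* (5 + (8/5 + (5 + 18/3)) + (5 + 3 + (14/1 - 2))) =32712/31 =1055.23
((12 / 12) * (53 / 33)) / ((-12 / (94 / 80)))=-2491 / 15840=-0.16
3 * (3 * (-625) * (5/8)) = -28125/8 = -3515.62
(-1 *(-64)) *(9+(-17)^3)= -313856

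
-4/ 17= -0.24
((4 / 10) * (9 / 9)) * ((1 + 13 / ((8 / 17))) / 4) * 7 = 1603 / 80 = 20.04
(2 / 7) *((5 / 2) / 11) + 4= 313 / 77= 4.06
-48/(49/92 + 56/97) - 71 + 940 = 8179093/9905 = 825.75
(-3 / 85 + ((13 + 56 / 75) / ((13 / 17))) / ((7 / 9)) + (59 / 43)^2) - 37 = -860990412 / 71510075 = -12.04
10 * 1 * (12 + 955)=9670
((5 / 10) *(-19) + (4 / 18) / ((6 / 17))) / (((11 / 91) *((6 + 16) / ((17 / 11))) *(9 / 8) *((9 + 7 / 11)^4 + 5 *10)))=-0.00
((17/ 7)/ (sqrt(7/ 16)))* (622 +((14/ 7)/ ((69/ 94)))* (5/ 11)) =32166584* sqrt(7)/ 37191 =2288.32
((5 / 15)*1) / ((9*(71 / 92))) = 92 / 1917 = 0.05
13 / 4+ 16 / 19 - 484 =-36473 / 76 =-479.91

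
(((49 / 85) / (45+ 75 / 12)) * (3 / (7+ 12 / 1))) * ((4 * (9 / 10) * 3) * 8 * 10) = 508032 / 331075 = 1.53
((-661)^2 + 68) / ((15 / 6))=873978 / 5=174795.60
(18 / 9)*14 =28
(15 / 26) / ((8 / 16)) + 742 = 743.15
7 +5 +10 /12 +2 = 14.83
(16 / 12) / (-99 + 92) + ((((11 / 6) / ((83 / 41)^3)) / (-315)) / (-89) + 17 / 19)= 1286998301959 / 1827425534130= 0.70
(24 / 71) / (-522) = -4 / 6177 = -0.00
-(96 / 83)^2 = -9216 / 6889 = -1.34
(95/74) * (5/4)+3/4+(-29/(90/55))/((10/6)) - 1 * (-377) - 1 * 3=1623803/4440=365.72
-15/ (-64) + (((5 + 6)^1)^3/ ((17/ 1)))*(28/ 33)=217597/ 3264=66.67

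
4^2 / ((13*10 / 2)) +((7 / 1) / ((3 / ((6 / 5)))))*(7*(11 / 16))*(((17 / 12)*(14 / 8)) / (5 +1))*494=205975183 / 74880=2750.74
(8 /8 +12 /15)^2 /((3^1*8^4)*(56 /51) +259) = 1377 /5844475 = 0.00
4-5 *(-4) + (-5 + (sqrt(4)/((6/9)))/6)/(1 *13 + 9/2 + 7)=1167/49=23.82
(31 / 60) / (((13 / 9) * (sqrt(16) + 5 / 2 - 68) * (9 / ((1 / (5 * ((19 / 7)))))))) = -217 / 4557150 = -0.00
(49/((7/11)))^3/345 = 456533/345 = 1323.28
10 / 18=0.56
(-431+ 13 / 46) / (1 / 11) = -217943 / 46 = -4737.89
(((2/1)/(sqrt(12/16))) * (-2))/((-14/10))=40 * sqrt(3)/21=3.30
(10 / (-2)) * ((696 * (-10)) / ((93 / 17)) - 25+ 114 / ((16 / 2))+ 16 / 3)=2376475 / 372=6388.37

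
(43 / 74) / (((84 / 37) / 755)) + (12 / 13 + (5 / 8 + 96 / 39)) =197.25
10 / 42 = 5 / 21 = 0.24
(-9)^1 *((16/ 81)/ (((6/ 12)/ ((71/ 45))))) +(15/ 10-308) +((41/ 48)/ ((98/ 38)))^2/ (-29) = -2253190554053/ 7219134720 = -312.11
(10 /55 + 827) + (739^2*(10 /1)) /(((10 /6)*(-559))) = -30957645 /6149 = -5034.58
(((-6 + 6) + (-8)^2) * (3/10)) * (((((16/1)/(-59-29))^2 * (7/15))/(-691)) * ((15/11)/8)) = -0.00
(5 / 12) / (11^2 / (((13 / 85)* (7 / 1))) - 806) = -455 / 756732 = -0.00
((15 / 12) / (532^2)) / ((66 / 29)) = 145 / 74718336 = 0.00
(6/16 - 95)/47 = -757/376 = -2.01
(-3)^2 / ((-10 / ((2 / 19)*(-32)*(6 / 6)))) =288 / 95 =3.03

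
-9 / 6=-3 / 2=-1.50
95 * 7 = 665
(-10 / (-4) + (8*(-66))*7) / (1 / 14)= -51709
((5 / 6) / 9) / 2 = 5 / 108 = 0.05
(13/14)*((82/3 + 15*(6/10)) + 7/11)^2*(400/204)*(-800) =-773968000000/388773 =-1990796.69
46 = 46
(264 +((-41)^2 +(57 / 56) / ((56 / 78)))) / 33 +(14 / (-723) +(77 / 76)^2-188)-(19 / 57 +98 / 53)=-2823935409961 / 21690393312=-130.19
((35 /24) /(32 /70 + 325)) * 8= 1225 /34173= 0.04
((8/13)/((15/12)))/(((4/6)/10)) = 96/13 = 7.38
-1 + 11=10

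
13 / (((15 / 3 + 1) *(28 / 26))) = 169 / 84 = 2.01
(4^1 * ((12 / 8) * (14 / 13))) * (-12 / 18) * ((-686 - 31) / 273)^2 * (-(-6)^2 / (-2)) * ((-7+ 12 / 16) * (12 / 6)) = 102817800 / 15379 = 6685.60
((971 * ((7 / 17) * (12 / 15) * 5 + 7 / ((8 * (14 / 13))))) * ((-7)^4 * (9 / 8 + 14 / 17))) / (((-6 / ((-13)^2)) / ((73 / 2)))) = -11486927709.88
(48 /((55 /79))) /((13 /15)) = 11376 /143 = 79.55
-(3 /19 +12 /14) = -135 /133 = -1.02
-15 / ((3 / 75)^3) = -234375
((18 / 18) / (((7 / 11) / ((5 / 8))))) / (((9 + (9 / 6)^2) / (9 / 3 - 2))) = 11 / 126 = 0.09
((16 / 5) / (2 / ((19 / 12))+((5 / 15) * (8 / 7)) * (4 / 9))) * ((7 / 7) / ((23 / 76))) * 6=44.29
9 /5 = 1.80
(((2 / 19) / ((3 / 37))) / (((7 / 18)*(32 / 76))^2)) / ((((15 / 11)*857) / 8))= 69597 / 209965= 0.33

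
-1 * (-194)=194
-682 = -682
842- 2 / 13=10944 / 13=841.85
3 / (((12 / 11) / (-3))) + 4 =-17 / 4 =-4.25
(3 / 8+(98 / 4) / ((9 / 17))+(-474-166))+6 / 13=-554941 / 936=-592.89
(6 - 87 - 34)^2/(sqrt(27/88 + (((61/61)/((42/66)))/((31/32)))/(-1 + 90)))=26450 * sqrt(234718498322)/552427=23196.61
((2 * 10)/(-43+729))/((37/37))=10/343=0.03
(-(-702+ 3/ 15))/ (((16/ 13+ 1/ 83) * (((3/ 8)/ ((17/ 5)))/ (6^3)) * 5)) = 4119397568/ 18625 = 221175.71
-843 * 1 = -843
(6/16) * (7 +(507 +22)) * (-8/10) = -804/5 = -160.80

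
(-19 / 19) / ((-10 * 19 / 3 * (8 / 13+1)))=13 / 1330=0.01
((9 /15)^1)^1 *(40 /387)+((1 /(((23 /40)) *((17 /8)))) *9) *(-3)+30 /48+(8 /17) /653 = -5641247545 /263493336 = -21.41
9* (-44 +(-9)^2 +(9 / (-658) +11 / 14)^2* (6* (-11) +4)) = 44325 / 108241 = 0.41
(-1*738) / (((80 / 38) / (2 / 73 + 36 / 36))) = -360.15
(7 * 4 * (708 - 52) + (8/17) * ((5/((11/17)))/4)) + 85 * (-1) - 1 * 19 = 200914/11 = 18264.91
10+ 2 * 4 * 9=82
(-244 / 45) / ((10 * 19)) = -122 / 4275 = -0.03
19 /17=1.12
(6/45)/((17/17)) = 0.13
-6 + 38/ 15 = -3.47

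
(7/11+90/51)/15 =449/2805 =0.16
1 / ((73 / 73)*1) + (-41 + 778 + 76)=814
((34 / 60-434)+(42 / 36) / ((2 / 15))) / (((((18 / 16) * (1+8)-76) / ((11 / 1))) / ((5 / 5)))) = 560582 / 7905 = 70.91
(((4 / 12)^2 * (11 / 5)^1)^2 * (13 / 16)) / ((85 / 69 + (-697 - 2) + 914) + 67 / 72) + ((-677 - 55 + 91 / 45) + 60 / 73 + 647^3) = 270839293.84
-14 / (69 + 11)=-7 / 40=-0.18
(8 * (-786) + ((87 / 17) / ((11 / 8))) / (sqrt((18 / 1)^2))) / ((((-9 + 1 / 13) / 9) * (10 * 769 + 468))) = 34392657 / 44240834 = 0.78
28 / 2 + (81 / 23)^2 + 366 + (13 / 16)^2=53230137 / 135424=393.06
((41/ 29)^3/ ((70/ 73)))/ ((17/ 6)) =15093699/ 14511455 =1.04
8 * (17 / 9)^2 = 2312 / 81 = 28.54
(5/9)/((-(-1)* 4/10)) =25/18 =1.39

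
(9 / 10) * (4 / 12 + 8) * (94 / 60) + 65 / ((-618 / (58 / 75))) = 216337 / 18540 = 11.67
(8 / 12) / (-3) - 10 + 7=-29 / 9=-3.22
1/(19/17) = 17/19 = 0.89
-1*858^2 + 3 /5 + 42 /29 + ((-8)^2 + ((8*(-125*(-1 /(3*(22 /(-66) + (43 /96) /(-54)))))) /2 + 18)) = -189146931203 /256795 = -736567.81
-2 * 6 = -12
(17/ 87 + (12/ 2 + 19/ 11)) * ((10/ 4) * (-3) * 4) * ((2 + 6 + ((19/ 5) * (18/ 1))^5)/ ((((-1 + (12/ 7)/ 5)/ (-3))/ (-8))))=11919377925328952064/ 917125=12996459506969.01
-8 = -8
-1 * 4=-4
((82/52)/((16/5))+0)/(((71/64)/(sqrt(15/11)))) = 410 * sqrt(165)/10153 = 0.52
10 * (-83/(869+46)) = -166/183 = -0.91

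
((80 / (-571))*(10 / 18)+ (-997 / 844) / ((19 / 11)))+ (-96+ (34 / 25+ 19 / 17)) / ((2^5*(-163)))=-33970369494103 / 45671070016800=-0.74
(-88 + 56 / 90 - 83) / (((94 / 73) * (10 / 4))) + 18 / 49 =-27234509 / 518175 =-52.56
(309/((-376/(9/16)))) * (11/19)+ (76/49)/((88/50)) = 37805851/61609856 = 0.61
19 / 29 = 0.66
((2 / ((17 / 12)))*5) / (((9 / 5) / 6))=400 / 17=23.53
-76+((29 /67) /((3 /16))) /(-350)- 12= -3095632 /35175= -88.01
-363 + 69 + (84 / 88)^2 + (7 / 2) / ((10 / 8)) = -702499 / 2420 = -290.29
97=97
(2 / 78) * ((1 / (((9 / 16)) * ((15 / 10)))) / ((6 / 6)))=32 / 1053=0.03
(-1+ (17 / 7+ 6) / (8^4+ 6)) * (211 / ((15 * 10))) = -1209241 / 861420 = -1.40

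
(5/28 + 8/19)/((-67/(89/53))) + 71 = 134099981/1889132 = 70.98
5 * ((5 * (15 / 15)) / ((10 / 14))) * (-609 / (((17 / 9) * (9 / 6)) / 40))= -5115600 / 17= -300917.65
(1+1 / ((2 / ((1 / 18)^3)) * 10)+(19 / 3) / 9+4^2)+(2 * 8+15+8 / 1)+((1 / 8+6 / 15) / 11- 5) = 66399167 / 1283040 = 51.75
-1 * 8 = -8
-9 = -9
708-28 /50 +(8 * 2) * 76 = 48086 /25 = 1923.44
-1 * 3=-3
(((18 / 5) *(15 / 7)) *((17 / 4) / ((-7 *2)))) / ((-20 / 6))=1377 / 1960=0.70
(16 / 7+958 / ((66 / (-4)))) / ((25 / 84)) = -51536 / 275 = -187.40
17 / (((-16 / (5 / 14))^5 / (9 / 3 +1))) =-53125 / 140987334656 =-0.00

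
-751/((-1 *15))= 751/15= 50.07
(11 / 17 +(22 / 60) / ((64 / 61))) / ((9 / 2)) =32527 / 146880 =0.22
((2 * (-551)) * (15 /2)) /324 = -2755 /108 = -25.51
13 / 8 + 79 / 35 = 3.88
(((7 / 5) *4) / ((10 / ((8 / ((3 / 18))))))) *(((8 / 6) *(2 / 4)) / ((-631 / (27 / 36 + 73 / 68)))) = -13888 / 268175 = -0.05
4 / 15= 0.27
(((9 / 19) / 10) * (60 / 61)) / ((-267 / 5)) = -90 / 103151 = -0.00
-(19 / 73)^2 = -361 / 5329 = -0.07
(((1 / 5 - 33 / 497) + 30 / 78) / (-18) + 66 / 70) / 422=531521 / 245388780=0.00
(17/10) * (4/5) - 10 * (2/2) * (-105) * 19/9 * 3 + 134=169634/25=6785.36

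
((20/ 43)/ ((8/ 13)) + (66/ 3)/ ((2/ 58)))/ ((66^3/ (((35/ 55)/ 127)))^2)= 897239/ 4624168191787571328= 0.00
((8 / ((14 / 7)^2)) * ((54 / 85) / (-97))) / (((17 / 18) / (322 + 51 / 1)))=-725112 / 140165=-5.17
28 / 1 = 28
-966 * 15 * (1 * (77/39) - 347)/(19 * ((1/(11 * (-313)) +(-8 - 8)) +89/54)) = -1726218838080/94155659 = -18333.67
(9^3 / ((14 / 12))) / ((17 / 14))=8748 / 17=514.59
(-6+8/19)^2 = 11236/361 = 31.12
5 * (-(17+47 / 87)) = -7630 / 87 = -87.70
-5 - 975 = -980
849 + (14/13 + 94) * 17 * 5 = 8930.54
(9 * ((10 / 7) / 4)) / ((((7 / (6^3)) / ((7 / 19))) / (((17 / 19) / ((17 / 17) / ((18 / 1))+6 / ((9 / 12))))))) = 297432 / 73283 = 4.06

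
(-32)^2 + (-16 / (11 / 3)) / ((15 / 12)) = 56128 / 55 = 1020.51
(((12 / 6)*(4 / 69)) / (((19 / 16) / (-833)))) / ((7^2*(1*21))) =-2176 / 27531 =-0.08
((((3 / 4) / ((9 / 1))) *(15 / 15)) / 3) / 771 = 1 / 27756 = 0.00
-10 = -10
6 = 6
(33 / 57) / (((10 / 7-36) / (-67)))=469 / 418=1.12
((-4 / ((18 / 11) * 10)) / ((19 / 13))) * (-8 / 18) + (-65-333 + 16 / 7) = -21311146 / 53865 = -395.64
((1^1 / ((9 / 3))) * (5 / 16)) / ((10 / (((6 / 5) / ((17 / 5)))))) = 1 / 272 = 0.00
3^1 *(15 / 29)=45 / 29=1.55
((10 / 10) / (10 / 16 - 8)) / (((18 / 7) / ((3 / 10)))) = -14 / 885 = -0.02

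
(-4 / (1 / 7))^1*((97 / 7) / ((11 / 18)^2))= -125712 / 121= -1038.94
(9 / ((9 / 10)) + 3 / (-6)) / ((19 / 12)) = 6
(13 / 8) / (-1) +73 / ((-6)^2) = 29 / 72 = 0.40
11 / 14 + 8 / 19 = 1.21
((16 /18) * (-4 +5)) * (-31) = -248 /9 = -27.56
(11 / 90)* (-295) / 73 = -649 / 1314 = -0.49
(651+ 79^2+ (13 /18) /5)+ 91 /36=1241041 /180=6894.67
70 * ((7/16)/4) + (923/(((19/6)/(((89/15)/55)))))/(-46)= 26814171/3845600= 6.97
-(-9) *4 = 36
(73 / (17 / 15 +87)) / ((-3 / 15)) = -5475 / 1322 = -4.14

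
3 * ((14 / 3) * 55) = 770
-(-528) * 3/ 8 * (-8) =-1584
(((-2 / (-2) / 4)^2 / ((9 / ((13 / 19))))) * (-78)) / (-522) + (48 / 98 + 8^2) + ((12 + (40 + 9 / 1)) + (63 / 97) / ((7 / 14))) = 143445313321 / 1131366096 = 126.79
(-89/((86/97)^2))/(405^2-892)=-837401/1206531668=-0.00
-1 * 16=-16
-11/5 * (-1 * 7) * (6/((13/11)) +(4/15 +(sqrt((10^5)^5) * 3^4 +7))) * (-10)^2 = 741356/39 +124740000000000000 * sqrt(10) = 394462515329422647.00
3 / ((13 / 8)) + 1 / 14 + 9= 1987 / 182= 10.92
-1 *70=-70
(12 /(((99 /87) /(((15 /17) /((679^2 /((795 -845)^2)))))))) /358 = 2175000 /15432425393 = 0.00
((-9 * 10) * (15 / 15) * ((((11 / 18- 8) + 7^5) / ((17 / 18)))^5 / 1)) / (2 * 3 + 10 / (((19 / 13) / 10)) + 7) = -47513102090884808979794250330 / 24137569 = -1968429467395196632262.11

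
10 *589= 5890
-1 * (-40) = 40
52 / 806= 2 / 31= 0.06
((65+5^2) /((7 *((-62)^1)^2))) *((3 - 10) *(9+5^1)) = -0.33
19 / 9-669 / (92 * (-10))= 23501 / 8280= 2.84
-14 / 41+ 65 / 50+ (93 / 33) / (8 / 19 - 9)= 463159 / 735130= 0.63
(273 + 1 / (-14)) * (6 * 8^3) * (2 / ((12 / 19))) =18585344 / 7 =2655049.14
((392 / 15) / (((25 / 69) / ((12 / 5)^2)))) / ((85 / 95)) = 464.33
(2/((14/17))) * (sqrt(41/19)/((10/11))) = 187 * sqrt(779)/1330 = 3.92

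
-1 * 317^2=-100489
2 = 2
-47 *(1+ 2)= -141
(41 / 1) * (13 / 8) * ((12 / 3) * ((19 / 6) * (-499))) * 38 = -96014087 / 6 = -16002347.83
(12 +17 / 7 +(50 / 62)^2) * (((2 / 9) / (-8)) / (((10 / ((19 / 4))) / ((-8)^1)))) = 160607 / 100905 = 1.59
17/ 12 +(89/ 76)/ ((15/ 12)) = 2683/ 1140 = 2.35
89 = 89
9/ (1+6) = 9/ 7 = 1.29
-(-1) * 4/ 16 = 1/ 4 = 0.25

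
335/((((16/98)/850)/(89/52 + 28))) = 10778499375/208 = 51819708.53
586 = 586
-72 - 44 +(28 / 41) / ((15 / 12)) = -23668 / 205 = -115.45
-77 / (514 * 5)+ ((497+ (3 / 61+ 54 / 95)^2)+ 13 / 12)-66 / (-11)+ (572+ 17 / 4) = 1080.68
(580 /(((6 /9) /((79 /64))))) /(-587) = -34365 /18784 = -1.83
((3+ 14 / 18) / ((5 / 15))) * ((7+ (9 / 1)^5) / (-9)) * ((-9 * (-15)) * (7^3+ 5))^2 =-164136514060800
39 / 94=0.41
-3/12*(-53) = 53/4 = 13.25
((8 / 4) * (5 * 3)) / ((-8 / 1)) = -15 / 4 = -3.75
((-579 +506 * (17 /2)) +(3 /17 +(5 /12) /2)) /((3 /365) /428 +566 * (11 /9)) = 177942351945 /33069275398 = 5.38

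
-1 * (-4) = 4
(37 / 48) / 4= 37 / 192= 0.19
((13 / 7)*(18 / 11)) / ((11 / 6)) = 1404 / 847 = 1.66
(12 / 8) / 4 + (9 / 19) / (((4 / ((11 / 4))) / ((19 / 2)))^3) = 4336707 / 32768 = 132.35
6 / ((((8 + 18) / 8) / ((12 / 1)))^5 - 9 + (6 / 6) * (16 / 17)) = -25990004736 / 34901831635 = -0.74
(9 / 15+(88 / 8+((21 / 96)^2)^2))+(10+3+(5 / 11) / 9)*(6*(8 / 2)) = 324.81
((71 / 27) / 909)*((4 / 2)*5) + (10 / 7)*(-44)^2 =475157450 / 171801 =2765.74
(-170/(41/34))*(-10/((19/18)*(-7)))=-1040400/5453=-190.79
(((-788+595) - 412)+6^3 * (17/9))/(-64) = 197/64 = 3.08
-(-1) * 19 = 19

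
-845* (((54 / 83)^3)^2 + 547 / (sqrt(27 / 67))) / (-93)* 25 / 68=43649375094000 / 172297576765463 + 11555375* sqrt(201) / 56916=2878.63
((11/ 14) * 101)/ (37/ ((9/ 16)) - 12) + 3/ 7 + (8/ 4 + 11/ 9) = 28421/ 5544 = 5.13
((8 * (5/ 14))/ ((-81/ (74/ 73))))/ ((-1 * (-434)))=-740/ 8981847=-0.00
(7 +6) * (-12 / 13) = -12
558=558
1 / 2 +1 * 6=13 / 2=6.50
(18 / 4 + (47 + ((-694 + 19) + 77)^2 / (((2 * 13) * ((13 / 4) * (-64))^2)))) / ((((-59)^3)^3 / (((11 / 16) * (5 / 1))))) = -4742375 / 230643600675869095936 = -0.00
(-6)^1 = -6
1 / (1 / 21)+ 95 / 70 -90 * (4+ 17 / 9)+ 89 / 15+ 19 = -101369 / 210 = -482.71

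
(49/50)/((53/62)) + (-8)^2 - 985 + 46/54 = -919.00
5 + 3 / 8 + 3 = 67 / 8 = 8.38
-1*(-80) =80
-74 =-74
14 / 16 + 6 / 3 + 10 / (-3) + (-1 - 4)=-131 / 24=-5.46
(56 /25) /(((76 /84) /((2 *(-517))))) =-1215984 /475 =-2559.97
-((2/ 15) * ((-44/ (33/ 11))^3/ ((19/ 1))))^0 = -1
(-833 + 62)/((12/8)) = -514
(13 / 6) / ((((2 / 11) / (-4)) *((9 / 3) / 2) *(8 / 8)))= -286 / 9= -31.78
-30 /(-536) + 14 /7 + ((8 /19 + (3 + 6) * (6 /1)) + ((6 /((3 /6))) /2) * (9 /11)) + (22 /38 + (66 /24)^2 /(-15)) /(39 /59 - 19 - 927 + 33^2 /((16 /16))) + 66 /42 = 660722466059 /10494644160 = 62.96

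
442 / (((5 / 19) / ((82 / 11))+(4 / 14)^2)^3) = 196658566636810096 / 711404493983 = 276437.06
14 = 14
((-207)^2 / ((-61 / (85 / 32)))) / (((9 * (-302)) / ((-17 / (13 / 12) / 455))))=-4127787 / 174345808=-0.02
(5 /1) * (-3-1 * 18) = -105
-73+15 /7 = -496 /7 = -70.86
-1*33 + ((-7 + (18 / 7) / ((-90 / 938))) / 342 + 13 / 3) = -49189 / 1710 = -28.77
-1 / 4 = -0.25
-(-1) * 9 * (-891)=-8019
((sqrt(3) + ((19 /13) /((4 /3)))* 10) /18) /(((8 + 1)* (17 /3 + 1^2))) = sqrt(3) /1080 + 19 /1872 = 0.01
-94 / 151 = -0.62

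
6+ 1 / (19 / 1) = 115 / 19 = 6.05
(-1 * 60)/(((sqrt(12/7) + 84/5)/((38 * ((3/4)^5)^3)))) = -1001912431275/549084725248 + 34078654125 * sqrt(21)/1098169450496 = -1.68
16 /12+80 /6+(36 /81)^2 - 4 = 880 /81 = 10.86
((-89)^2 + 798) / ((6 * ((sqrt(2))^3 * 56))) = 8719 * sqrt(2) / 1344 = 9.17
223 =223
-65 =-65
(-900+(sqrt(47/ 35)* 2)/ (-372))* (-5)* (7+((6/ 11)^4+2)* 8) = 106687.41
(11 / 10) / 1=11 / 10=1.10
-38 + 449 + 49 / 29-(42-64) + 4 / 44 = 434.78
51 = 51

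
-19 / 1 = -19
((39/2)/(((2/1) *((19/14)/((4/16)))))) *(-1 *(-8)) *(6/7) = 234/19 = 12.32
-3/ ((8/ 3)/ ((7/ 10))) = -63/ 80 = -0.79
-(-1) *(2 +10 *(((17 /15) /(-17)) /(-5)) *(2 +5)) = 44 /15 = 2.93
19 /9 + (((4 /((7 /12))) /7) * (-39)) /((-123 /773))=4379339 /18081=242.21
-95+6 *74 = 349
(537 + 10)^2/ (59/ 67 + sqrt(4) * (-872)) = -20047003/ 116789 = -171.65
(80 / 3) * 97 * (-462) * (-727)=868794080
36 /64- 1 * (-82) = 1321 /16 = 82.56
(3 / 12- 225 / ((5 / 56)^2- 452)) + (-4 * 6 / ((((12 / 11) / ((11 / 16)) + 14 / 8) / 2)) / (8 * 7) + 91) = 5864289159923 / 64096953340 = 91.49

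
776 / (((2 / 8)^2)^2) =198656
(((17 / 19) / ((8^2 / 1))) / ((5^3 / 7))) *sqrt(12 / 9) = 119 *sqrt(3) / 228000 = 0.00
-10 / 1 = -10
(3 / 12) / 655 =1 / 2620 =0.00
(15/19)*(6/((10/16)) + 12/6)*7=1218/19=64.11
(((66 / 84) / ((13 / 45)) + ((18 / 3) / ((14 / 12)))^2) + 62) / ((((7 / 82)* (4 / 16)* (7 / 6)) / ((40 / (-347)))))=-4571624640 / 10830911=-422.09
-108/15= -36/5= -7.20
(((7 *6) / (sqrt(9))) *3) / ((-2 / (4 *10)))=-840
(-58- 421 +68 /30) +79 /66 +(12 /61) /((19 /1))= -60624811 /127490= -475.53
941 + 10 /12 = 941.83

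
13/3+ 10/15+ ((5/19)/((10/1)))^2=5.00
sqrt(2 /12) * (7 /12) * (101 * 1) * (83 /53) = 58681 * sqrt(6) /3816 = 37.67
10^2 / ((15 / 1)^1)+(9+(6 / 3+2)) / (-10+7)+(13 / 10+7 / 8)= 541 / 120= 4.51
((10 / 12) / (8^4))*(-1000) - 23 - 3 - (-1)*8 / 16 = -78961 / 3072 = -25.70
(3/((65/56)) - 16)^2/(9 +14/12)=4562304/257725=17.70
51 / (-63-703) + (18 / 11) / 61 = -20433 / 513986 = -0.04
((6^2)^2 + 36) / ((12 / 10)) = 1110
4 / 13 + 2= 30 / 13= 2.31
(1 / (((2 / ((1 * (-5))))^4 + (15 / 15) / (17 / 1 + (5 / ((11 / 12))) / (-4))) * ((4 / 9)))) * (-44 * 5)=-17737500 / 3209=-5527.42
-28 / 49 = -4 / 7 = -0.57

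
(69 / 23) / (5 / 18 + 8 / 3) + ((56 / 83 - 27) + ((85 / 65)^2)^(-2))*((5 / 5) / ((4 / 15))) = -70850139501 / 734817758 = -96.42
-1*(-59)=59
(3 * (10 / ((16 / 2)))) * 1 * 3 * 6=67.50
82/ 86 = 41/ 43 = 0.95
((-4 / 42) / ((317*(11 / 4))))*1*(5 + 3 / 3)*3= -48 / 24409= -0.00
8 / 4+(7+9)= 18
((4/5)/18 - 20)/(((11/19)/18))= -34124/55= -620.44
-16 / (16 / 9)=-9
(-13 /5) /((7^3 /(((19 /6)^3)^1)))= -89167 /370440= -0.24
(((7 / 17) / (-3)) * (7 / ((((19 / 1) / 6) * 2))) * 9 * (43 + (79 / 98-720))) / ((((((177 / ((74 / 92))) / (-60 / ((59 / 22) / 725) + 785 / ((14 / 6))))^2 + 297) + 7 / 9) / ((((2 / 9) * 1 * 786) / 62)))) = 170476986609202686592275 / 19517881659597594752012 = 8.73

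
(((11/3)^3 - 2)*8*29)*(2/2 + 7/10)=2518244/135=18653.66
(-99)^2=9801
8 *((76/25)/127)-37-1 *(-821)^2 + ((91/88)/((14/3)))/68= -25613878074831/37998400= -674077.81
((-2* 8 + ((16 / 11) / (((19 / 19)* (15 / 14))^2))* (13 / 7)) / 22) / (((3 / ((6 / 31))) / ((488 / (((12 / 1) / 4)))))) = -16482688 / 2531925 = -6.51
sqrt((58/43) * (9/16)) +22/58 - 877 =-25422/29 +3 * sqrt(2494)/172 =-875.75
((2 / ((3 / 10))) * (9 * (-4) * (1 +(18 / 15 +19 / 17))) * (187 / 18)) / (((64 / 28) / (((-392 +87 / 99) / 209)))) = 4246403 / 627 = 6772.57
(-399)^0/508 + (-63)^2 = 2016253/508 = 3969.00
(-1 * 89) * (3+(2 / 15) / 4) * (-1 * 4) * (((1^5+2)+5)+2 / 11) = 97188 / 11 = 8835.27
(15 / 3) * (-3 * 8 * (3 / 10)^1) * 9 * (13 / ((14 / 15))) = -31590 / 7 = -4512.86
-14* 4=-56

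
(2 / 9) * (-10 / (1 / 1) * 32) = -640 / 9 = -71.11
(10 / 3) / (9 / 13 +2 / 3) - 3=-29 / 53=-0.55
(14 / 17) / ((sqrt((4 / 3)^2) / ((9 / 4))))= 189 / 136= 1.39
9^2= 81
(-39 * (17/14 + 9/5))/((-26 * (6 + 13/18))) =5697/8470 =0.67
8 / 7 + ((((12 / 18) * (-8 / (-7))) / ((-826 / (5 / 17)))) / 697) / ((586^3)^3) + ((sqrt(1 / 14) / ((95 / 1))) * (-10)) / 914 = 119627644105920448985188149106171 / 104674188592680392862039630467904- sqrt(14) / 121562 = 1.14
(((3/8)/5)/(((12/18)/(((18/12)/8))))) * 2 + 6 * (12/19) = 46593/12160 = 3.83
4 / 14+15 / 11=127 / 77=1.65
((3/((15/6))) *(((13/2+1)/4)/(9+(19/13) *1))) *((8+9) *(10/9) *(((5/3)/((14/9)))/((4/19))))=18525/896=20.68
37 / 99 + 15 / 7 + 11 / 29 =58199 / 20097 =2.90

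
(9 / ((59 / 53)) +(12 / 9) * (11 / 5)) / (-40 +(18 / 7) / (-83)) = -5665331 / 20583330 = -0.28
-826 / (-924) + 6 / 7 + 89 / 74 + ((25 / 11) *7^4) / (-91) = -6334577 / 111111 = -57.01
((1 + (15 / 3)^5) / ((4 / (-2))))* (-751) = 1173813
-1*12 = -12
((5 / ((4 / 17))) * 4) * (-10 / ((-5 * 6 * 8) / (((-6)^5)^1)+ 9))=-137700 / 1463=-94.12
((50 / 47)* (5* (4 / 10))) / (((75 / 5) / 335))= 6700 / 141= 47.52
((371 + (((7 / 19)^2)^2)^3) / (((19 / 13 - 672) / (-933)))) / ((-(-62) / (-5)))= -41.63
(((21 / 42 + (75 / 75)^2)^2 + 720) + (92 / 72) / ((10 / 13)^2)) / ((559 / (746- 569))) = 76932283 / 335400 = 229.37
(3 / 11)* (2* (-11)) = -6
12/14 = 0.86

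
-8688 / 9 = -965.33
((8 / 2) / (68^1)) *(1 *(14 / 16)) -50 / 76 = -1567 / 2584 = -0.61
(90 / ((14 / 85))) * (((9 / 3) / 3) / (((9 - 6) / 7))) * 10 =12750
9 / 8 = 1.12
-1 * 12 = -12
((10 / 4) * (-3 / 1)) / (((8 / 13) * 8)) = -195 / 128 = -1.52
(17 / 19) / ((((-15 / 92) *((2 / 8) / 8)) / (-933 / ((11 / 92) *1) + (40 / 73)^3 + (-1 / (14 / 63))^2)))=1666813890434912 / 1219568295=1366724.52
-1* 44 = -44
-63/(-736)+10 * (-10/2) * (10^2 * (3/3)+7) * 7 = -27563137/736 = -37449.91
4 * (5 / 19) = 20 / 19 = 1.05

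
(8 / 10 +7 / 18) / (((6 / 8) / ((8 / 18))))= 856 / 1215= 0.70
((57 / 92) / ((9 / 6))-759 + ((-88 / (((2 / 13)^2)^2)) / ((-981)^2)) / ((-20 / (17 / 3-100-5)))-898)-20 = -2227681686107 / 1328058180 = -1677.40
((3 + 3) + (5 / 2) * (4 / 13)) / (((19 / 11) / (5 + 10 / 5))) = 6776 / 247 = 27.43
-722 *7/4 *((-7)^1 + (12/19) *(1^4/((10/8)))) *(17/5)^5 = 116514885277/31250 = 3728476.33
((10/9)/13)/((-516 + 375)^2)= 0.00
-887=-887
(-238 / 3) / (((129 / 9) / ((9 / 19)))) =-2142 / 817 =-2.62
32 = 32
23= 23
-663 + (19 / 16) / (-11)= -116707 / 176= -663.11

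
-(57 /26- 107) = 2725 /26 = 104.81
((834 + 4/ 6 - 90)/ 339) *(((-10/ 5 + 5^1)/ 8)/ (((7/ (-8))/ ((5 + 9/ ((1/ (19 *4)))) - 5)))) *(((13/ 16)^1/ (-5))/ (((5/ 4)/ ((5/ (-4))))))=-827697/ 7910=-104.64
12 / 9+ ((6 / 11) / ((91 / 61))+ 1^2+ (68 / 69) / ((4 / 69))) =59156 / 3003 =19.70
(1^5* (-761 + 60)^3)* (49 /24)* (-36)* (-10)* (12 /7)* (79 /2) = -17144376466770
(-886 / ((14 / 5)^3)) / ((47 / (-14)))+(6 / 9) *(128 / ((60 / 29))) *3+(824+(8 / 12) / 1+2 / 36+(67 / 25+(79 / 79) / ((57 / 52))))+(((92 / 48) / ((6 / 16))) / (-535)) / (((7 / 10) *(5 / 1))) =338532219374 / 351149925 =964.07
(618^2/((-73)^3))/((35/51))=-1.43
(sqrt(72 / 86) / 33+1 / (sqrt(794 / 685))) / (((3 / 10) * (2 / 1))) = 10 * sqrt(43) / 1419+5 * sqrt(543890) / 2382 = 1.59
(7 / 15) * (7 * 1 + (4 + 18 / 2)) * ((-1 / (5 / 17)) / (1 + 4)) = -476 / 75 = -6.35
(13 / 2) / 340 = 13 / 680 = 0.02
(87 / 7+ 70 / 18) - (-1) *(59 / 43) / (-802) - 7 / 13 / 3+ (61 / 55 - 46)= -44668097191 / 1553421870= -28.75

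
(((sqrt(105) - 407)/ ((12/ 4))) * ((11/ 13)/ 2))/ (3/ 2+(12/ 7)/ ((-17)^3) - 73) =153968507/ 191799543 - 378301 * sqrt(105)/ 191799543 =0.78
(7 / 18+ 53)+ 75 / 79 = 77269 / 1422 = 54.34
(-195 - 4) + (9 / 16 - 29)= -3639 / 16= -227.44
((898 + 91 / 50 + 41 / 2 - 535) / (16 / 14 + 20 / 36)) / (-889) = -86697 / 339725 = -0.26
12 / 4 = 3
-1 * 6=-6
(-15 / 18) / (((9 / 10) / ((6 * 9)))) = -50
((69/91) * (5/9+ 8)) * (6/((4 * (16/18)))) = 2277/208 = 10.95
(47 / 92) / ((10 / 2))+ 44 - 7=17067 / 460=37.10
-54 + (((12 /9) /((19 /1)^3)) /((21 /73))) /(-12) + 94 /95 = -53.01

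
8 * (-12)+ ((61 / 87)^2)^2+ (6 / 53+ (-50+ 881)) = 2232800207894 / 3036357333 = 735.35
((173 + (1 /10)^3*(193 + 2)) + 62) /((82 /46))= 1081897 /8200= 131.94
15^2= 225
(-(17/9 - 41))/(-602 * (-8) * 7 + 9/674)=21568/18590643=0.00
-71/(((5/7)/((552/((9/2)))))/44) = -8047424/15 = -536494.93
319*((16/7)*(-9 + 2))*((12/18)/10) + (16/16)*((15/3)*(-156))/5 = -7444/15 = -496.27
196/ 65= 3.02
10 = 10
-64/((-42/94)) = 3008/21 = 143.24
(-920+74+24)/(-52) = 411/26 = 15.81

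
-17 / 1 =-17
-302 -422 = -724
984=984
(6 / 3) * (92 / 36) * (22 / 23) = 44 / 9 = 4.89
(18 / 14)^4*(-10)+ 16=-27194 / 2401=-11.33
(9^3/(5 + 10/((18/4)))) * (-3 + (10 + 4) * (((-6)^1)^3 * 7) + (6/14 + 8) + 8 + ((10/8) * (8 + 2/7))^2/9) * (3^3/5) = -734090062437/63700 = -11524176.80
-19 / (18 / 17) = -323 / 18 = -17.94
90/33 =30/11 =2.73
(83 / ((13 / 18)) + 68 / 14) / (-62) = -5450 / 2821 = -1.93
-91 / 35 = -13 / 5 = -2.60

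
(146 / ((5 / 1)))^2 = 21316 / 25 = 852.64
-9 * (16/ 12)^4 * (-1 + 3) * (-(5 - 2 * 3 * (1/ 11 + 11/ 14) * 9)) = -1669120/ 693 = -2408.54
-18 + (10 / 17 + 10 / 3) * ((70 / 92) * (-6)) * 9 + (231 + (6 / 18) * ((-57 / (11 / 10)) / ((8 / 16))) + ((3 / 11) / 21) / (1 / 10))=525641 / 30107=17.46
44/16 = 11/4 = 2.75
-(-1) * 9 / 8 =9 / 8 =1.12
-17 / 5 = -3.40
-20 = -20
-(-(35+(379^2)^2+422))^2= -425709850058899326244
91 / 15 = 6.07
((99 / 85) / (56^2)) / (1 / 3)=297 / 266560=0.00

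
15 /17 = 0.88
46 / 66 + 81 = 2696 / 33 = 81.70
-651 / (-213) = 217 / 71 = 3.06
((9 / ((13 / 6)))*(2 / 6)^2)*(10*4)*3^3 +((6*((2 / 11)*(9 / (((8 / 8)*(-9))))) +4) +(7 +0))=72697 / 143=508.37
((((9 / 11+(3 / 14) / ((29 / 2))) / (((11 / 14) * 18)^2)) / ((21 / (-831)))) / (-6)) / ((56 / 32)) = 343480 / 21885633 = 0.02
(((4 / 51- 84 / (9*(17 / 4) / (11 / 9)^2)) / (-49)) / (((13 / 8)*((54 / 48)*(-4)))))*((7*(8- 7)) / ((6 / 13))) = -105824 / 780759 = -0.14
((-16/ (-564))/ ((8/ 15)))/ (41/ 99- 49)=-99/ 90428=-0.00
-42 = -42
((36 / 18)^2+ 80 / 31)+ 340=10744 / 31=346.58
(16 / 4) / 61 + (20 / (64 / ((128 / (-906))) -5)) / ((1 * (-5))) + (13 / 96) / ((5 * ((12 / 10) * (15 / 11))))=10965887 / 120692160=0.09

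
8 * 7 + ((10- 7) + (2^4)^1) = 75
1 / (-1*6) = -1 / 6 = -0.17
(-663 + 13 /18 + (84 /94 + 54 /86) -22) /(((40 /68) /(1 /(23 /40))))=-844468438 /418347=-2018.58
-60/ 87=-20/ 29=-0.69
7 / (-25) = -7 / 25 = -0.28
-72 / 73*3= -216 / 73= -2.96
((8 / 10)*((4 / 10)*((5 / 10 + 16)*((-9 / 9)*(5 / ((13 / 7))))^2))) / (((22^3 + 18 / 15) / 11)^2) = 0.00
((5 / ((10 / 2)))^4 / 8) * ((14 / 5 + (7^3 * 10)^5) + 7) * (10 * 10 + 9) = 258742102291893505341 / 40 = 6468552557297337633.52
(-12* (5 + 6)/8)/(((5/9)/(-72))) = 10692/5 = 2138.40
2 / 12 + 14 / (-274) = 95 / 822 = 0.12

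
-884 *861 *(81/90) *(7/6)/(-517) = 1545.80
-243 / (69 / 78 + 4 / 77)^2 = -108216108 / 390625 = -277.03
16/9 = 1.78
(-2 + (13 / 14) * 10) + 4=11.29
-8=-8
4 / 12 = 1 / 3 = 0.33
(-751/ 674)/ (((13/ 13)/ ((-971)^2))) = -708073591/ 674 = -1050554.29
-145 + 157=12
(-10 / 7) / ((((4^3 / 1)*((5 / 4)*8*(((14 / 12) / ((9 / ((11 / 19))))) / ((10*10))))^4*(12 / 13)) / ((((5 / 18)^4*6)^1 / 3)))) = -89341154296875 / 984285148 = -90767.55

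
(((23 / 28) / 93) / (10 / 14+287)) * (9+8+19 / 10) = 1449 / 2497360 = 0.00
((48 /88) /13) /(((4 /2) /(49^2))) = 7203 /143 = 50.37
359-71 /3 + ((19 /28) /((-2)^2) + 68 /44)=1245731 /3696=337.05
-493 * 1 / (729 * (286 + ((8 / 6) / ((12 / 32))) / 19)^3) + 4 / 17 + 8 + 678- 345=679894480133441993 / 1992450640104424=341.24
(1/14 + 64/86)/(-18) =-491/10836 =-0.05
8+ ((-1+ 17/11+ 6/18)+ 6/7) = 2249/231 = 9.74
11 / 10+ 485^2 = 235226.10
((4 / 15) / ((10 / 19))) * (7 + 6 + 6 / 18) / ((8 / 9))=38 / 5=7.60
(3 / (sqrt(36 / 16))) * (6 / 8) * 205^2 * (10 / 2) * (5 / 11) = 3151875 / 22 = 143267.05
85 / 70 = 1.21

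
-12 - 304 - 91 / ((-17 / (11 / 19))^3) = -10648531251 / 33698267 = -316.00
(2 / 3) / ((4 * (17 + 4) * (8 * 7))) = 1 / 7056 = 0.00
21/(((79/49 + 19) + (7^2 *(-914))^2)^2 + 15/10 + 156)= 33614/6439764905224642345569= 0.00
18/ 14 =9/ 7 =1.29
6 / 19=0.32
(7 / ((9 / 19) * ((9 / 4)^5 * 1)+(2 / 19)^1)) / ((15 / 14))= 1906688 / 8002335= 0.24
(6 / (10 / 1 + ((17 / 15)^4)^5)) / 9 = 221683782005310058593750 / 7389488136727223401307851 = 0.03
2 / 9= 0.22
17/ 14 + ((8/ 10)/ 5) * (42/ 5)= 4477/ 1750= 2.56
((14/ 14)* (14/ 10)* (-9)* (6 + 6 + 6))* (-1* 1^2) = 1134/ 5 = 226.80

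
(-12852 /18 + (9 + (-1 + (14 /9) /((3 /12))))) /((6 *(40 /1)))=-3149 /1080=-2.92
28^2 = 784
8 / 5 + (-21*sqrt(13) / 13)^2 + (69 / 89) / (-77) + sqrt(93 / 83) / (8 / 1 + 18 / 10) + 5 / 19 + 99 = 5*sqrt(7719) / 4067 + 1140672018 / 8463455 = 134.88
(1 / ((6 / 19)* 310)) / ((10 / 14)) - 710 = -6602867 / 9300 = -709.99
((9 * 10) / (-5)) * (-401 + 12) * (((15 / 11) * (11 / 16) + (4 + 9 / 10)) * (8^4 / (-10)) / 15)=-139517184 / 125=-1116137.47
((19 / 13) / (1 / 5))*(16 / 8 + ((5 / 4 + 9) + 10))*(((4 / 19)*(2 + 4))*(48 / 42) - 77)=-343985 / 28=-12285.18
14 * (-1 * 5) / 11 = -70 / 11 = -6.36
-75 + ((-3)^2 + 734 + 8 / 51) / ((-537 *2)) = -4145951 / 54774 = -75.69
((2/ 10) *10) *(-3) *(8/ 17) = -48/ 17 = -2.82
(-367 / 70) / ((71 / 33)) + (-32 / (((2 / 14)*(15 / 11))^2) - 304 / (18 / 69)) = -449761427 / 223650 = -2011.01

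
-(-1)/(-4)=-0.25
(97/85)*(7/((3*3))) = 679/765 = 0.89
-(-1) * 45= 45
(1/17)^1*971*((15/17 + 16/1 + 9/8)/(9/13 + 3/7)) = 917.62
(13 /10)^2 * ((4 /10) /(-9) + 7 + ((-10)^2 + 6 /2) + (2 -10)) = 193843 /1125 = 172.30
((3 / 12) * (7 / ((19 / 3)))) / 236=21 / 17936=0.00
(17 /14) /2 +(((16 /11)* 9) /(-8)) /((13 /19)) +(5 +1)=16879 /4004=4.22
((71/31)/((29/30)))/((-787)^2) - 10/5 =-1113623332/556812731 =-2.00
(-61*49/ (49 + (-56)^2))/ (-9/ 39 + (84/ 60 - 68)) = 61/ 4344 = 0.01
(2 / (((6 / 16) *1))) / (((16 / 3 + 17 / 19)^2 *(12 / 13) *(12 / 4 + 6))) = 0.02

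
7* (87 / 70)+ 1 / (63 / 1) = 5491 / 630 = 8.72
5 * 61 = 305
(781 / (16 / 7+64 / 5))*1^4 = 2485 / 48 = 51.77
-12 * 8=-96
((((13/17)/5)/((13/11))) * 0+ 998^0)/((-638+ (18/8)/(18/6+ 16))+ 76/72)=-684/435589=-0.00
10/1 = 10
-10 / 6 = -5 / 3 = -1.67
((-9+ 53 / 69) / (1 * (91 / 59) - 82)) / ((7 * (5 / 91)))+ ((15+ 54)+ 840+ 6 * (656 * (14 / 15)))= 1501085683 / 327543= 4582.87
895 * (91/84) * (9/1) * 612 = 5340465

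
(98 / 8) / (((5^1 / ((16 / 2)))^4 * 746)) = 25088 / 233125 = 0.11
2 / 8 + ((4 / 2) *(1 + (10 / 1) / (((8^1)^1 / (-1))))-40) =-161 / 4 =-40.25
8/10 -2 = -6/5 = -1.20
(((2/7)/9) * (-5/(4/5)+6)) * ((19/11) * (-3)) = 0.04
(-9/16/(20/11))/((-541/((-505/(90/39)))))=-43329/346240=-0.13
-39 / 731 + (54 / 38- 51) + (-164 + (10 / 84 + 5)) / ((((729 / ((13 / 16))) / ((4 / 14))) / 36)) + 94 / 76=-33218707667 / 661505292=-50.22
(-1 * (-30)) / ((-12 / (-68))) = 170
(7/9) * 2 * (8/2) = 56/9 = 6.22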